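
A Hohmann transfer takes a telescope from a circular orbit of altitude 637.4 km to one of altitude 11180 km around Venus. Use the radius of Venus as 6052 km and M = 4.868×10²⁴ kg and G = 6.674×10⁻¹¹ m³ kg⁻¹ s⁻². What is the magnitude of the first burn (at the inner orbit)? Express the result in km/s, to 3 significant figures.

μ = GM = 6.674×10⁻¹¹ × 4.868×10²⁴ = 3.249×10¹⁴ m³/s².
r₁ = 6052 + 637.4 = 6689.4 km = 6.6894×10⁶ m.
r₂ = 6052 + 11180 = 17232 km = 1.7232×10⁷ m.
Transfer ellipse a_t = (r₁ + r₂)/2 = 1.196×10⁷ m.
At r₁: circular v_c1 = √(μ/r₁) = 6969 m/s; transfer-periapsis v_p = √[μ(2/r₁ − 1/a_t)] = 8365 m/s.
Δv₁ = v_p − v_c1 = 1396 m/s.
= 1.396 km/s.

Δv ≈ 1.40 km/s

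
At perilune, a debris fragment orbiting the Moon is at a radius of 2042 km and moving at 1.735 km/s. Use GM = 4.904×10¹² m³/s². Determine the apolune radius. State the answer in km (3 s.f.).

apolune radius ≈ 3430 km

r_p = 2.042×10⁶ m.
Specific energy ε = v²/2 − μ/r = -8.965×10⁵ J/kg, so a = −μ/(2ε) = 2.735×10⁶ m.
The apsides satisfy r_p + r_a = 2a, so the apolune radius is 2a − r_p = 3.428×10⁶ m = 3428.4 km.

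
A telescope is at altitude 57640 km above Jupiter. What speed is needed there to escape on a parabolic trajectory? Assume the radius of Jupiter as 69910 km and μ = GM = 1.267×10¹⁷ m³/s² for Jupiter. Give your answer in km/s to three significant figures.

v_esc ≈ 44.6 km/s

r = 69910 + 57640 = 127550 km = 1.2755×10⁸ m.
Escape speed v_esc = √(2μ/r) = √(2 × 1.267×10¹⁷ / 1.276×10⁸) = √(1.987×10⁹) = 44570 m/s.
= 44.57 km/s.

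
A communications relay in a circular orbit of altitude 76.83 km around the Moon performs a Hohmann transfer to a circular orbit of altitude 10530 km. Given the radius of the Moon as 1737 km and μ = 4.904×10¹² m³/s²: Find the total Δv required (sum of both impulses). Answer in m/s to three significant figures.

Δv_total ≈ 838 m/s

r₁ = 1737 + 76.83 = 1813.8 km = 1.8138×10⁶ m.
r₂ = 1737 + 10530 = 12267 km = 1.2267×10⁷ m.
Transfer ellipse a_t = (r₁ + r₂)/2 = 7.040×10⁶ m.
At r₁: circular v_c1 = √(μ/r₁) = 1644 m/s; transfer-perilune v_p = √[μ(2/r₁ − 1/a_t)] = 2170 m/s.
Δv₁ = v_p − v_c1 = 526.2 m/s.
At r₂: circular v_c2 = √(μ/r₂) = 632.3 m/s; transfer-apolune v_a = √[μ(2/r₂ − 1/a_t)] = 320.9 m/s.
Δv₂ = v_c2 − v_a = 311.3 m/s.
Total Δv = Δv₁ + Δv₂ = 837.5 m/s.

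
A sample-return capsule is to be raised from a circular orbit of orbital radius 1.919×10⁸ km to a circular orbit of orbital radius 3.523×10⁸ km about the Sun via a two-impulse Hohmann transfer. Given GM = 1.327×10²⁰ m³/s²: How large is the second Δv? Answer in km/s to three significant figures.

r₁ = 1.919×10⁸ km = 1.919×10¹¹ m.
r₂ = 3.523×10⁸ km = 3.523×10¹¹ m.
Transfer ellipse a_t = (r₁ + r₂)/2 = 2.721×10¹¹ m.
At r₁: circular v_c1 = √(μ/r₁) = 26300 m/s; transfer-perihelion v_p = √[μ(2/r₁ − 1/a_t)] = 29920 m/s.
At r₂: circular v_c2 = √(μ/r₂) = 19410 m/s; transfer-aphelion v_a = √[μ(2/r₂ − 1/a_t)] = 16300 m/s.
Δv₂ = v_c2 − v_a = 3109 m/s.
= 3.109 km/s.

Δv ≈ 3.11 km/s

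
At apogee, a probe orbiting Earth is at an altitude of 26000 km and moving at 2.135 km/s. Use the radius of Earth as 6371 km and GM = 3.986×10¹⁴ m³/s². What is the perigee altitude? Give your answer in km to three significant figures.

r_a = 6371 + 26000 = 32371 km = 3.237×10⁷ m.
Specific energy ε = v²/2 − μ/r = -1.003×10⁷ J/kg, so a = −μ/(2ε) = 1.986×10⁷ m.
The apsides satisfy r_p + r_a = 2a, so the perigee radius is 2a − r_a = 7.352×10⁶ m = 7352.4 km.
Perigee altitude = 7352.4 − 6371 = 981.44 km.

perigee altitude ≈ 981 km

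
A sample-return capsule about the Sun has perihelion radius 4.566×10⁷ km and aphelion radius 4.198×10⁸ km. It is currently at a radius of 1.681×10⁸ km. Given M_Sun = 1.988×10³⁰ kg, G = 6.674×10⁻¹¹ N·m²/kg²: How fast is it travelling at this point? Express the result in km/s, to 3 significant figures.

μ = GM = 6.674×10⁻¹¹ × 1.988×10³⁰ = 1.327×10²⁰ m³/s².
Semi-major axis a = (r_p + r_a)/2 = 2.3273×10⁸ km = 2.327×10¹¹ m.
Vis-viva: v² = μ(2/r − 1/a) = 1.327×10²⁰ × (1.190×10⁻¹¹ − 4.297×10⁻¹²) = 1.008×10⁹ m²/s².
v = 31760 m/s = 31.76 km/s.

v ≈ 31.8 km/s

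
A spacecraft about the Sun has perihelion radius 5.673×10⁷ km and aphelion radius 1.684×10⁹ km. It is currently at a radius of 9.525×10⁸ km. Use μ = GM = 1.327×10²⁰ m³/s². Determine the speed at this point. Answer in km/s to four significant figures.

Semi-major axis a = (r_p + r_a)/2 = 8.7036×10⁸ km = 8.704×10¹¹ m.
Vis-viva: v² = μ(2/r − 1/a) = 1.327×10²⁰ × (2.100×10⁻¹² − 1.149×10⁻¹²) = 1.262×10⁸ m²/s².
v = 11230 m/s = 11.23 km/s.

v ≈ 11.23 km/s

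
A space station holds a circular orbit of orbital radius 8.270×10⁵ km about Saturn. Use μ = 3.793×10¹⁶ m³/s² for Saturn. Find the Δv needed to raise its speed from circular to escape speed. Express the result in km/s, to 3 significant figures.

Δv ≈ 2.81 km/s

r = 8.270×10⁵ km = 8.270×10⁸ m.
Circular speed v_c = √(μ/r) = 6772 m/s.
Escape speed v_esc = √(2μ/r) = √2 × v_c = 9578 m/s.
Δv = v_esc − v_c = 2805 m/s = 2.805 km/s.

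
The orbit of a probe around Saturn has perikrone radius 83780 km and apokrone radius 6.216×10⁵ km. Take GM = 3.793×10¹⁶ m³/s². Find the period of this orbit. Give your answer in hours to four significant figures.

T ≈ 59.36 hours

Semi-major axis a = (r_p + r_a)/2 = (83780 + 6.2160×10⁵)/2 = 3.5269×10⁵ km = 3.527×10⁸ m.
By Kepler's third law T = 2π√(a³/μ) = 2π × 3.401×10⁴ = 2.137×10⁵ s.
= 59.36 hours.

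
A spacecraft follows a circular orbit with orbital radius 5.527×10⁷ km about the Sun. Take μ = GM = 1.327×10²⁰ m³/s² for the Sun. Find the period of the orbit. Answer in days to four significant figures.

r = 5.527×10⁷ km = 5.527×10¹⁰ m.
Kepler's third law: T = 2π√(r³/μ) = 2π√((5.527×10¹⁰)³ / 1.327×10²⁰).
r³/μ = 1.272×10¹² s², so T = 2π × 1.128×10⁶ = 7.087×10⁶ s.
Converting: 7.087×10⁶ s ÷ 86400 = 82.03 days.

T ≈ 82.03 days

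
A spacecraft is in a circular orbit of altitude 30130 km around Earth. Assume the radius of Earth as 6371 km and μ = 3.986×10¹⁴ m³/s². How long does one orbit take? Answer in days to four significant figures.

T ≈ 0.8033 days

r = 6371 + 30130 = 36501 km = 3.6501×10⁷ m.
Kepler's third law: T = 2π√(r³/μ) = 2π√((3.650×10⁷)³ / 3.986×10¹⁴).
r³/μ = 1.220×10⁸ s², so T = 2π × 1.105×10⁴ = 6.940×10⁴ s.
Converting: 6.940×10⁴ s ÷ 86400 = 0.8033 days.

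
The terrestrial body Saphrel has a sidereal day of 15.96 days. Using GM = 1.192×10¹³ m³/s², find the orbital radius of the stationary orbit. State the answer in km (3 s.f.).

T = 15.96 days = 1.379×10⁶ s.
A synchronous orbit has period T, so by Kepler's third law a = (μT²/4π²)^(1/3).
μT²/4π² = 1.192×10¹³ × (1.379×10⁶)² / 39.48 = 5.741×10²³ m³.
a = 8.311×10⁷ m = 83113 km.

r_sync ≈ 83100 km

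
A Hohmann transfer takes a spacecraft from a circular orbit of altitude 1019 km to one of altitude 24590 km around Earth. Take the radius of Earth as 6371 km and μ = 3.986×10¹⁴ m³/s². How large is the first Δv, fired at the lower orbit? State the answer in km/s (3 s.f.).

r₁ = 6371 + 1019 = 7390.0 km = 7.3900×10⁶ m.
r₂ = 6371 + 24590 = 30961 km = 3.0961×10⁷ m.
Transfer ellipse a_t = (r₁ + r₂)/2 = 1.918×10⁷ m.
At r₁: circular v_c1 = √(μ/r₁) = 7344 m/s; transfer-perigee v_p = √[μ(2/r₁ − 1/a_t)] = 9332 m/s.
Δv₁ = v_p − v_c1 = 1988 m/s.
= 1.988 km/s.

Δv ≈ 1.99 km/s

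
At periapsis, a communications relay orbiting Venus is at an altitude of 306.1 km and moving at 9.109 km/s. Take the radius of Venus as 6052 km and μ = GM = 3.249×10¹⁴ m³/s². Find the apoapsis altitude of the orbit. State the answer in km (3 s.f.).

r_p = 6052 + 306.1 = 6358.1 km = 6.358×10⁶ m.
Specific energy ε = v²/2 − μ/r = -9.613×10⁶ J/kg, so a = −μ/(2ε) = 1.690×10⁷ m.
The apsides satisfy r_p + r_a = 2a, so the apoapsis radius is 2a − r_p = 2.744×10⁷ m = 27439 km.
Apoapsis altitude = 27439 − 6052 = 21387 km.

apoapsis altitude ≈ 21400 km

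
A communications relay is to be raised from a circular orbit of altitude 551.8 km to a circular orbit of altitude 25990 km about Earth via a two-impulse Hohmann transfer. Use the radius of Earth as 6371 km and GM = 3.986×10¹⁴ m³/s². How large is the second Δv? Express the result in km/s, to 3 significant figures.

Δv ≈ 1.43 km/s

r₁ = 6371 + 551.8 = 6922.8 km = 6.9228×10⁶ m.
r₂ = 6371 + 25990 = 32361 km = 3.2361×10⁷ m.
Transfer ellipse a_t = (r₁ + r₂)/2 = 1.964×10⁷ m.
At r₁: circular v_c1 = √(μ/r₁) = 7588 m/s; transfer-perigee v_p = √[μ(2/r₁ − 1/a_t)] = 9740 m/s.
At r₂: circular v_c2 = √(μ/r₂) = 3510 m/s; transfer-apogee v_a = √[μ(2/r₂ − 1/a_t)] = 2084 m/s.
Δv₂ = v_c2 − v_a = 1426 m/s.
= 1.426 km/s.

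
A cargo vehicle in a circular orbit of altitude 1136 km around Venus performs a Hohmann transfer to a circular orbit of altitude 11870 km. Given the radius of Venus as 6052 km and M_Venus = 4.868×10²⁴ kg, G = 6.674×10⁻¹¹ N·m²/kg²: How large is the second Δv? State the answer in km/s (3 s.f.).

Δv ≈ 1.04 km/s

μ = GM = 6.674×10⁻¹¹ × 4.868×10²⁴ = 3.249×10¹⁴ m³/s².
r₁ = 6052 + 1136 = 7188.0 km = 7.1880×10⁶ m.
r₂ = 6052 + 11870 = 17922 km = 1.7922×10⁷ m.
Transfer ellipse a_t = (r₁ + r₂)/2 = 1.256×10⁷ m.
At r₁: circular v_c1 = √(μ/r₁) = 6723 m/s; transfer-periapsis v_p = √[μ(2/r₁ − 1/a_t)] = 8032 m/s.
At r₂: circular v_c2 = √(μ/r₂) = 4258 m/s; transfer-apoapsis v_a = √[μ(2/r₂ − 1/a_t)] = 3222 m/s.
Δv₂ = v_c2 − v_a = 1036 m/s.
= 1.036 km/s.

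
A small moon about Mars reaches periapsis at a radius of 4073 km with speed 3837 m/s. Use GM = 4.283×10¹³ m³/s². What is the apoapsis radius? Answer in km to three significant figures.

r_p = 4.073×10⁶ m.
Specific energy ε = v²/2 − μ/r = -3.154×10⁶ J/kg, so a = −μ/(2ε) = 6.789×10⁶ m.
The apsides satisfy r_p + r_a = 2a, so the apoapsis radius is 2a − r_p = 9.505×10⁶ m = 9505.3 km.

apoapsis radius ≈ 9510 km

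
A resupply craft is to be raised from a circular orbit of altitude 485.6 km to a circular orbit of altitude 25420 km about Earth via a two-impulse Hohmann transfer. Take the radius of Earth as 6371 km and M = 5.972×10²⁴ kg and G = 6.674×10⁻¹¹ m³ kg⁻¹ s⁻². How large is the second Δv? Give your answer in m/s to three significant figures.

Δv ≈ 1430 m/s

μ = GM = 6.674×10⁻¹¹ × 5.972×10²⁴ = 3.986×10¹⁴ m³/s².
r₁ = 6371 + 485.6 = 6856.6 km = 6.8566×10⁶ m.
r₂ = 6371 + 25420 = 31791 km = 3.1791×10⁷ m.
Transfer ellipse a_t = (r₁ + r₂)/2 = 1.932×10⁷ m.
At r₁: circular v_c1 = √(μ/r₁) = 7624 m/s; transfer-perigee v_p = √[μ(2/r₁ − 1/a_t)] = 9779 m/s.
At r₂: circular v_c2 = √(μ/r₂) = 3541 m/s; transfer-apogee v_a = √[μ(2/r₂ − 1/a_t)] = 2109 m/s.
Δv₂ = v_c2 − v_a = 1432 m/s.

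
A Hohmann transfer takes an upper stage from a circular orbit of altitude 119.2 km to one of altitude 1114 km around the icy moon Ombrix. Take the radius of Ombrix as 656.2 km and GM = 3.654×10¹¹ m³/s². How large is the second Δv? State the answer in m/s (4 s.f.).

Δv ≈ 99.72 m/s

r₁ = 656.2 + 119.2 = 775.40 km = 7.7540×10⁵ m.
r₂ = 656.2 + 1114 = 1770.2 km = 1.7702×10⁶ m.
Transfer ellipse a_t = (r₁ + r₂)/2 = 1.273×10⁶ m.
At r₁: circular v_c1 = √(μ/r₁) = 686.5 m/s; transfer-periapsis v_p = √[μ(2/r₁ − 1/a_t)] = 809.6 m/s.
At r₂: circular v_c2 = √(μ/r₂) = 454.3 m/s; transfer-apoapsis v_a = √[μ(2/r₂ − 1/a_t)] = 354.6 m/s.
Δv₂ = v_c2 − v_a = 99.72 m/s.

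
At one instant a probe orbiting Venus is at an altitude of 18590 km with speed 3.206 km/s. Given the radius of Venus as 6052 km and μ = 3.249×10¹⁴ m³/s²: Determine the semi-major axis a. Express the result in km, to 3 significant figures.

a ≈ 20200 km

r = 6052 + 18590 = 24642 km = 2.464×10⁷ m.
Specific orbital energy ε = v²/2 − μ/r = (3206)²/2 − 3.249×10¹⁴/2.464×10⁷ = -8.046×10⁶ J/kg.
Since ε = −μ/(2a), a = −μ/(2ε) = 2.019×10⁷ m = 20191 km.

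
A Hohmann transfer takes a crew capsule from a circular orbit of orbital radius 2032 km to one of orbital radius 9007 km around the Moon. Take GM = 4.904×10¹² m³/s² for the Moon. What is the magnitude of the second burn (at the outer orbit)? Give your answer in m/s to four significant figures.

r₁ = 2032 km = 2.032×10⁶ m.
r₂ = 9007 km = 9.007×10⁶ m.
Transfer ellipse a_t = (r₁ + r₂)/2 = 5.520×10⁶ m.
At r₁: circular v_c1 = √(μ/r₁) = 1554 m/s; transfer-perilune v_p = √[μ(2/r₁ − 1/a_t)] = 1985 m/s.
At r₂: circular v_c2 = √(μ/r₂) = 737.9 m/s; transfer-apolune v_a = √[μ(2/r₂ − 1/a_t)] = 447.7 m/s.
Δv₂ = v_c2 − v_a = 290.2 m/s.

Δv ≈ 290.2 m/s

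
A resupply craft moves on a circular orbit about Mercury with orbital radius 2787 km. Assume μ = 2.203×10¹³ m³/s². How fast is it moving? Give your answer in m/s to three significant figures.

r = 2787 km = 2.787×10⁶ m.
For a circular orbit v = √(μ/r) = √(2.203×10¹³ / 2.787×10⁶) = √(7.905×10⁶) = 2812 m/s.

v ≈ 2810 m/s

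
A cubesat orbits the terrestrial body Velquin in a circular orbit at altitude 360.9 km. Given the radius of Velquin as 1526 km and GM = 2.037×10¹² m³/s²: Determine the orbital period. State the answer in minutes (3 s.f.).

T ≈ 190 minutes

r = 1526 + 360.9 = 1886.9 km = 1.8869×10⁶ m.
Kepler's third law: T = 2π√(r³/μ) = 2π√((1.887×10⁶)³ / 2.037×10¹²).
r³/μ = 3.298×10⁶ s², so T = 2π × 1.816×10³ = 1.141×10⁴ s.
Converting: 1.141×10⁴ s ÷ 60.00 = 190.2 minutes.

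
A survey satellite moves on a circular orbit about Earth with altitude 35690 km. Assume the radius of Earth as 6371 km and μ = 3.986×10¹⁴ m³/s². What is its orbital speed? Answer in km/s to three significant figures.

r = 6371 + 35690 = 42061 km = 4.2061×10⁷ m.
For a circular orbit v = √(μ/r) = √(3.986×10¹⁴ / 4.206×10⁷) = √(9.477×10⁶) = 3078 m/s.
That is 3.078 km/s.

v ≈ 3.08 km/s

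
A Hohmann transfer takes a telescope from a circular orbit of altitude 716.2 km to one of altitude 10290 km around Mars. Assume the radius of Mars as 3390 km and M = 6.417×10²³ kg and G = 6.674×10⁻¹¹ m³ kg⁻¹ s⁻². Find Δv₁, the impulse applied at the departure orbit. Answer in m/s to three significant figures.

Δv ≈ 776 m/s

μ = GM = 6.674×10⁻¹¹ × 6.417×10²³ = 4.283×10¹³ m³/s².
r₁ = 3390 + 716.2 = 4106.2 km = 4.1062×10⁶ m.
r₂ = 3390 + 10290 = 13680 km = 1.3680×10⁷ m.
Transfer ellipse a_t = (r₁ + r₂)/2 = 8.893×10⁶ m.
At r₁: circular v_c1 = √(μ/r₁) = 3230 m/s; transfer-periapsis v_p = √[μ(2/r₁ − 1/a_t)] = 4005 m/s.
Δv₁ = v_p − v_c1 = 776.0 m/s.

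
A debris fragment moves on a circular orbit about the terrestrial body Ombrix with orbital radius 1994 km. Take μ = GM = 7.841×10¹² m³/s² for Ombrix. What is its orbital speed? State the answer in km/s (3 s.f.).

r = 1994 km = 1.994×10⁶ m.
For a circular orbit v = √(μ/r) = √(7.841×10¹² / 1.994×10⁶) = √(3.932×10⁶) = 1983 m/s.
That is 1.983 km/s.

v ≈ 1.98 km/s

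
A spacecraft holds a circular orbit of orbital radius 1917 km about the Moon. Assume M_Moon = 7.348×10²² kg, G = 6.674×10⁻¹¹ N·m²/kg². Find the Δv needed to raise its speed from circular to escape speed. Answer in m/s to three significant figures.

μ = GM = 6.674×10⁻¹¹ × 7.348×10²² = 4.904×10¹² m³/s².
r = 1917 km = 1.917×10⁶ m.
Circular speed v_c = √(μ/r) = 1599 m/s.
Escape speed v_esc = √(2μ/r) = √2 × v_c = 2262 m/s.
Δv = v_esc − v_c = 662.5 m/s.

Δv ≈ 663 m/s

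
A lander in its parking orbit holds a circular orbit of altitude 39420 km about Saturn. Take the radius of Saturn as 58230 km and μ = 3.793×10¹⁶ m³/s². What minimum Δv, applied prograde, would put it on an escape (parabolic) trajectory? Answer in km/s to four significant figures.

Δv ≈ 8.164 km/s

r = 58230 + 39420 = 97650 km = 9.7650×10⁷ m.
Circular speed v_c = √(μ/r) = 19710 m/s.
Escape speed v_esc = √(2μ/r) = √2 × v_c = 27870 m/s.
Δv = v_esc − v_c = 8164 m/s = 8.164 km/s.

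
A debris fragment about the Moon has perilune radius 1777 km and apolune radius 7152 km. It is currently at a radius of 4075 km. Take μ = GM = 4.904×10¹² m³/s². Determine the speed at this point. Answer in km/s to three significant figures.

v ≈ 1.14 km/s

Semi-major axis a = (r_p + r_a)/2 = 4464.5 km = 4.464×10⁶ m.
Vis-viva: v² = μ(2/r − 1/a) = 4.904×10¹² × (4.908×10⁻⁷ − 2.240×10⁻⁷) = 1.308×10⁶ m²/s².
v = 1144 m/s = 1.144 km/s.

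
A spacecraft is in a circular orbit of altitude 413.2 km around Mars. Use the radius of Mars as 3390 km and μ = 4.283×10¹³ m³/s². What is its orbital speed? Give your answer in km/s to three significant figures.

r = 3390 + 413.2 = 3803.2 km = 3.8032×10⁶ m.
For a circular orbit v = √(μ/r) = √(4.283×10¹³ / 3.803×10⁶) = √(1.126×10⁷) = 3356 m/s.
That is 3.356 km/s.

v ≈ 3.36 km/s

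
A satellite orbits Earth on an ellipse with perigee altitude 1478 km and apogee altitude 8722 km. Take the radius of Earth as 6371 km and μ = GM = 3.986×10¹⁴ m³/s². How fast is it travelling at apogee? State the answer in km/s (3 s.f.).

v ≈ 4.25 km/s

r_p = 6371 + 1478 = 7849.0 km = 7.8490×10⁶ m.
r_a = 6371 + 8722 = 15093 km = 1.5093×10⁷ m.
Semi-major axis a = (r_p + r_a)/2 = 11471 km = 1.147×10⁷ m.
Vis-viva: v² = μ(2/r − 1/a) = 3.986×10¹⁴ × (1.325×10⁻⁷ − 8.718×10⁻⁸) = 1.807×10⁷ m²/s².
v = 4251 m/s = 4.251 km/s.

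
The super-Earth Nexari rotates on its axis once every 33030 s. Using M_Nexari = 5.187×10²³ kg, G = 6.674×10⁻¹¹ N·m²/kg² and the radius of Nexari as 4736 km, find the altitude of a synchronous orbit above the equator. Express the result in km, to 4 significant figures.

h_sync ≈ 5117 km

μ = GM = 6.674×10⁻¹¹ × 5.187×10²³ = 3.462×10¹³ m³/s².
A synchronous orbit has period T, so by Kepler's third law a = (μT²/4π²)^(1/3).
μT²/4π² = 3.462×10¹³ × (3.303×10⁴)² / 39.48 = 9.567×10²⁰ m³.
a = 9.853×10⁶ m = 9853.4 km.
Altitude h = a − R = 9853.4 − 4736 = 5117.4 km.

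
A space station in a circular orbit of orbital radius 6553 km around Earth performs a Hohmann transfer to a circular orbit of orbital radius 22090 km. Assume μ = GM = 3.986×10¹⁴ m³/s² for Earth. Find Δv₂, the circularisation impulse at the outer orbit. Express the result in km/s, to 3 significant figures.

r₁ = 6553 km = 6.553×10⁶ m.
r₂ = 22090 km = 2.209×10⁷ m.
Transfer ellipse a_t = (r₁ + r₂)/2 = 1.432×10⁷ m.
At r₁: circular v_c1 = √(μ/r₁) = 7799 m/s; transfer-perigee v_p = √[μ(2/r₁ − 1/a_t)] = 9686 m/s.
At r₂: circular v_c2 = √(μ/r₂) = 4248 m/s; transfer-apogee v_a = √[μ(2/r₂ − 1/a_t)] = 2873 m/s.
Δv₂ = v_c2 − v_a = 1374 m/s.
= 1.374 km/s.

Δv ≈ 1.37 km/s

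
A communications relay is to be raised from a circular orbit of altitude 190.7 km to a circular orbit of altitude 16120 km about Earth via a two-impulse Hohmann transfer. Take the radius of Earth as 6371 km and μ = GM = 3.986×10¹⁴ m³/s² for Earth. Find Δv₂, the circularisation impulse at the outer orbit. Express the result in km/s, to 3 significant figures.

Δv ≈ 1.38 km/s

r₁ = 6371 + 190.7 = 6561.7 km = 6.5617×10⁶ m.
r₂ = 6371 + 16120 = 22491 km = 2.2491×10⁷ m.
Transfer ellipse a_t = (r₁ + r₂)/2 = 1.453×10⁷ m.
At r₁: circular v_c1 = √(μ/r₁) = 7794 m/s; transfer-perigee v_p = √[μ(2/r₁ − 1/a_t)] = 9698 m/s.
At r₂: circular v_c2 = √(μ/r₂) = 4210 m/s; transfer-apogee v_a = √[μ(2/r₂ − 1/a_t)] = 2829 m/s.
Δv₂ = v_c2 − v_a = 1380 m/s.
= 1.380 km/s.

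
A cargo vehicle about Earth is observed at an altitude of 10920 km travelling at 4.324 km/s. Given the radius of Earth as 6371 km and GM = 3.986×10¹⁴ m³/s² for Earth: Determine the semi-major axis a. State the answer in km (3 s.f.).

a ≈ 14500 km

r = 6371 + 10920 = 17291 km = 1.729×10⁷ m.
Specific orbital energy ε = v²/2 − μ/r = (4324)²/2 − 3.986×10¹⁴/1.729×10⁷ = -1.370×10⁷ J/kg.
Since ε = −μ/(2a), a = −μ/(2ε) = 1.454×10⁷ m = 14543 km.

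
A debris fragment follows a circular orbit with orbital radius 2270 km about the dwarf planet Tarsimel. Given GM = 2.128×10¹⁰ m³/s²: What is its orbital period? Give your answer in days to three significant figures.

r = 2270 km = 2.270×10⁶ m.
Kepler's third law: T = 2π√(r³/μ) = 2π√((2.270×10⁶)³ / 2.128×10¹⁰).
r³/μ = 5.497×10⁸ s², so T = 2π × 2.345×10⁴ = 1.473×10⁵ s.
Converting: 1.473×10⁵ s ÷ 86400 = 1.705 days.

T ≈ 1.70 days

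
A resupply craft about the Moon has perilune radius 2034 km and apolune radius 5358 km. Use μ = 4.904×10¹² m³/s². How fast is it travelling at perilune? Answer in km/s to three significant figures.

Semi-major axis a = (r_p + r_a)/2 = 3696.0 km = 3.696×10⁶ m.
Vis-viva: v² = μ(2/r − 1/a) = 4.904×10¹² × (9.833×10⁻⁷ − 2.706×10⁻⁷) = 3.495×10⁶ m²/s².
v = 1870 m/s = 1.870 km/s.

v ≈ 1.87 km/s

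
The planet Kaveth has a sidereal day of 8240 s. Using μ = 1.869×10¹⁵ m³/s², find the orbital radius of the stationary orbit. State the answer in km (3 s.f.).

r_sync ≈ 14800 km

A synchronous orbit has period T, so by Kepler's third law a = (μT²/4π²)^(1/3).
μT²/4π² = 1.869×10¹⁵ × (8.240×10³)² / 39.48 = 3.214×10²¹ m³.
a = 1.476×10⁷ m = 14758 km.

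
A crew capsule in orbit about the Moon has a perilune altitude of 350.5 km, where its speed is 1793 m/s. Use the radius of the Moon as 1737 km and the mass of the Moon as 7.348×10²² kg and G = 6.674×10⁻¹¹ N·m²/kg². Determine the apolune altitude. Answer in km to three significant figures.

apolune altitude ≈ 2790 km

μ = GM = 6.674×10⁻¹¹ × 7.348×10²² = 4.904×10¹² m³/s².
r_p = 1737 + 350.5 = 2087.5 km = 2.088×10⁶ m.
Specific energy ε = v²/2 − μ/r = -7.418×10⁵ J/kg, so a = −μ/(2ε) = 3.305×10⁶ m.
The apsides satisfy r_p + r_a = 2a, so the apolune radius is 2a − r_p = 4.523×10⁶ m = 4523.3 km.
Apolune altitude = 4523.3 − 1737 = 2786.3 km.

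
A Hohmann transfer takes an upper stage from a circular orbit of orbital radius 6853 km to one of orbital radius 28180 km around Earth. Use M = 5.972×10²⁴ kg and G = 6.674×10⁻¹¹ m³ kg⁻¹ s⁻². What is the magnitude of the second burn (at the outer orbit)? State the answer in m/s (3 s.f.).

μ = GM = 6.674×10⁻¹¹ × 5.972×10²⁴ = 3.986×10¹⁴ m³/s².
r₁ = 6853 km = 6.853×10⁶ m.
r₂ = 28180 km = 2.818×10⁷ m.
Transfer ellipse a_t = (r₁ + r₂)/2 = 1.752×10⁷ m.
At r₁: circular v_c1 = √(μ/r₁) = 7626 m/s; transfer-perigee v_p = √[μ(2/r₁ − 1/a_t)] = 9673 m/s.
At r₂: circular v_c2 = √(μ/r₂) = 3761 m/s; transfer-apogee v_a = √[μ(2/r₂ − 1/a_t)] = 2352 m/s.
Δv₂ = v_c2 − v_a = 1408 m/s.

Δv ≈ 1410 m/s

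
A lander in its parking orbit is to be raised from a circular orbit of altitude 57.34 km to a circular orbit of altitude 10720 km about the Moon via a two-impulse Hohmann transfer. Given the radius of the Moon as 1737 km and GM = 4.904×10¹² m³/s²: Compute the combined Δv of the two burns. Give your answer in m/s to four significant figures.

Δv_total ≈ 845.2 m/s

r₁ = 1737 + 57.34 = 1794.3 km = 1.7943×10⁶ m.
r₂ = 1737 + 10720 = 12457 km = 1.2457×10⁷ m.
Transfer ellipse a_t = (r₁ + r₂)/2 = 7.126×10⁶ m.
At r₁: circular v_c1 = √(μ/r₁) = 1653 m/s; transfer-perilune v_p = √[μ(2/r₁ − 1/a_t)] = 2186 m/s.
Δv₁ = v_p − v_c1 = 532.6 m/s.
At r₂: circular v_c2 = √(μ/r₂) = 627.4 m/s; transfer-apolune v_a = √[μ(2/r₂ − 1/a_t)] = 314.9 m/s.
Δv₂ = v_c2 − v_a = 312.6 m/s.
Total Δv = Δv₁ + Δv₂ = 845.2 m/s.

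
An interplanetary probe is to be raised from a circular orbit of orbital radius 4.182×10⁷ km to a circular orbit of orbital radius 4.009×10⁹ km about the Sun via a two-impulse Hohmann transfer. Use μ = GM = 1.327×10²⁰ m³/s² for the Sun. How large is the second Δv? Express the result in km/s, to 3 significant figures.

Δv ≈ 4.93 km/s

r₁ = 4.182×10⁷ km = 4.182×10¹⁰ m.
r₂ = 4.009×10⁹ km = 4.009×10¹² m.
Transfer ellipse a_t = (r₁ + r₂)/2 = 2.025×10¹² m.
At r₁: circular v_c1 = √(μ/r₁) = 56330 m/s; transfer-perihelion v_p = √[μ(2/r₁ − 1/a_t)] = 79250 m/s.
At r₂: circular v_c2 = √(μ/r₂) = 5753 m/s; transfer-aphelion v_a = √[μ(2/r₂ − 1/a_t)] = 826.7 m/s.
Δv₂ = v_c2 − v_a = 4927 m/s.
= 4.927 km/s.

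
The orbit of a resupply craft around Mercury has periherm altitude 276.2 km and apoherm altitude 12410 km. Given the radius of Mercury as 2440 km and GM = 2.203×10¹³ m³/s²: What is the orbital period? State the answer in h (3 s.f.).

r_p = 2440 + 276.2 = 2716.2 km = 2.7162×10⁶ m.
r_a = 2440 + 12410 = 14850 km = 1.4850×10⁷ m.
Semi-major axis a = (r_p + r_a)/2 = (2716.2 + 14850)/2 = 8783.1 km = 8.783×10⁶ m.
By Kepler's third law T = 2π√(a³/μ) = 2π × 5.546×10³ = 3.485×10⁴ s.
= 9.679 h.

T ≈ 9.68 h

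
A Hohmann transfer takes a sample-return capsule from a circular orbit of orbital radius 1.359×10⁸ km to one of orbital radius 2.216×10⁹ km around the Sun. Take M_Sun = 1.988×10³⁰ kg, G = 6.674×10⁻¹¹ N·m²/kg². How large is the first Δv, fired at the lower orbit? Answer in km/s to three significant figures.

μ = GM = 6.674×10⁻¹¹ × 1.988×10³⁰ = 1.327×10²⁰ m³/s².
r₁ = 1.359×10⁸ km = 1.359×10¹¹ m.
r₂ = 2.216×10⁹ km = 2.216×10¹² m.
Transfer ellipse a_t = (r₁ + r₂)/2 = 1.176×10¹² m.
At r₁: circular v_c1 = √(μ/r₁) = 31250 m/s; transfer-perihelion v_p = √[μ(2/r₁ − 1/a_t)] = 42890 m/s.
Δv₁ = v_p − v_c1 = 11650 m/s.
= 11.65 km/s.

Δv ≈ 11.6 km/s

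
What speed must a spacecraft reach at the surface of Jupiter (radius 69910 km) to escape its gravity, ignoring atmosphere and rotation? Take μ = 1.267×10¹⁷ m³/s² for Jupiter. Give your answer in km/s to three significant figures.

r = R = 6.991×10⁷ m.
Escape speed v_esc = √(2μ/r) = √(2 × 1.267×10¹⁷ / 6.991×10⁷) = √(3.625×10⁹) = 60210 m/s.
= 60.21 km/s.

v_esc ≈ 60.2 km/s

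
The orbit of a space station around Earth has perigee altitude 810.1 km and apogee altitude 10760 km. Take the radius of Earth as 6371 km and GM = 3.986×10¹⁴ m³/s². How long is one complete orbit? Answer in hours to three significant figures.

r_p = 6371 + 810.1 = 7181.1 km = 7.1811×10⁶ m.
r_a = 6371 + 10760 = 17131 km = 1.7131×10⁷ m.
Semi-major axis a = (r_p + r_a)/2 = (7181.1 + 17131)/2 = 12156 km = 1.216×10⁷ m.
By Kepler's third law T = 2π√(a³/μ) = 2π × 2.123×10³ = 1.334×10⁴ s.
= 3.705 hours.

T ≈ 3.71 hours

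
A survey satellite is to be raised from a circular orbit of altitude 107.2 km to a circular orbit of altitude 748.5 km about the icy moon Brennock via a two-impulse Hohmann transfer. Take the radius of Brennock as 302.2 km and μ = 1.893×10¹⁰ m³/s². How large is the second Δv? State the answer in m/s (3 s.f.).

r₁ = 302.2 + 107.2 = 409.40 km = 4.0940×10⁵ m.
r₂ = 302.2 + 748.5 = 1050.7 km = 1.0507×10⁶ m.
Transfer ellipse a_t = (r₁ + r₂)/2 = 7.300×10⁵ m.
At r₁: circular v_c1 = √(μ/r₁) = 215.0 m/s; transfer-periapsis v_p = √[μ(2/r₁ − 1/a_t)] = 258.0 m/s.
At r₂: circular v_c2 = √(μ/r₂) = 134.2 m/s; transfer-apoapsis v_a = √[μ(2/r₂ − 1/a_t)] = 100.5 m/s.
Δv₂ = v_c2 − v_a = 33.71 m/s.

Δv ≈ 33.7 m/s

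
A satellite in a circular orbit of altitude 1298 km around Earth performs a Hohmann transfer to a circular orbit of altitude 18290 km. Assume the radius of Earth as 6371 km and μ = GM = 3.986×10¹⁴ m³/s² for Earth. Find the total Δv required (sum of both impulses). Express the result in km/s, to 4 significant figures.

r₁ = 6371 + 1298 = 7669.0 km = 7.6690×10⁶ m.
r₂ = 6371 + 18290 = 24661 km = 2.4661×10⁷ m.
Transfer ellipse a_t = (r₁ + r₂)/2 = 1.616×10⁷ m.
At r₁: circular v_c1 = √(μ/r₁) = 7209 m/s; transfer-perigee v_p = √[μ(2/r₁ − 1/a_t)] = 8905 m/s.
Δv₁ = v_p − v_c1 = 1695 m/s.
At r₂: circular v_c2 = √(μ/r₂) = 4020 m/s; transfer-apogee v_a = √[μ(2/r₂ − 1/a_t)] = 2769 m/s.
Δv₂ = v_c2 − v_a = 1251 m/s.
Total Δv = Δv₁ + Δv₂ = 2946 m/s = 2.946 km/s.

Δv_total ≈ 2.946 km/s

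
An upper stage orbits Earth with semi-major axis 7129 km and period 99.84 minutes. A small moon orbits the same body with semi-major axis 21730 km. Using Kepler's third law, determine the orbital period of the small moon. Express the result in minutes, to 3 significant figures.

Kepler's third law: T² ∝ a³, so T₂ = T₁ (a₂/a₁)^(3/2).
a₂/a₁ = 3.048, (a₂/a₁)^(3/2) = 5.322.
T₂ = 99.84 × 5.322 = 531.3 minutes.

T₂ ≈ 531 minutes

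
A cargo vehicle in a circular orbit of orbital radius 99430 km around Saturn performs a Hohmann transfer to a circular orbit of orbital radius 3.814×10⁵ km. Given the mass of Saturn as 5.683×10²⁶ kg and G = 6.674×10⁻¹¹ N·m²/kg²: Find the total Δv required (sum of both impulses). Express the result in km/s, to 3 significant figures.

Δv_total ≈ 8.63 km/s

μ = GM = 6.674×10⁻¹¹ × 5.683×10²⁶ = 3.793×10¹⁶ m³/s².
r₁ = 99430 km = 9.943×10⁷ m.
r₂ = 3.814×10⁵ km = 3.814×10⁸ m.
Transfer ellipse a_t = (r₁ + r₂)/2 = 2.404×10⁸ m.
At r₁: circular v_c1 = √(μ/r₁) = 19530 m/s; transfer-perikrone v_p = √[μ(2/r₁ − 1/a_t)] = 24600 m/s.
Δv₁ = v_p − v_c1 = 5069 m/s.
At r₂: circular v_c2 = √(μ/r₂) = 9972 m/s; transfer-apokrone v_a = √[μ(2/r₂ − 1/a_t)] = 6413 m/s.
Δv₂ = v_c2 − v_a = 3559 m/s.
Total Δv = Δv₁ + Δv₂ = 8628 m/s = 8.628 km/s.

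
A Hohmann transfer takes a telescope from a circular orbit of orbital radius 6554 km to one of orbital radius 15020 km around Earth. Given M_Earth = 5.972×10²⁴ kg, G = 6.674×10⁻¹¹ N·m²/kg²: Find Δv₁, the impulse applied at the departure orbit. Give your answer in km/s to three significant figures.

μ = GM = 6.674×10⁻¹¹ × 5.972×10²⁴ = 3.986×10¹⁴ m³/s².
r₁ = 6554 km = 6.554×10⁶ m.
r₂ = 15020 km = 1.502×10⁷ m.
Transfer ellipse a_t = (r₁ + r₂)/2 = 1.079×10⁷ m.
At r₁: circular v_c1 = √(μ/r₁) = 7798 m/s; transfer-perigee v_p = √[μ(2/r₁ − 1/a_t)] = 9202 m/s.
Δv₁ = v_p − v_c1 = 1404 m/s.
= 1.404 km/s.

Δv ≈ 1.40 km/s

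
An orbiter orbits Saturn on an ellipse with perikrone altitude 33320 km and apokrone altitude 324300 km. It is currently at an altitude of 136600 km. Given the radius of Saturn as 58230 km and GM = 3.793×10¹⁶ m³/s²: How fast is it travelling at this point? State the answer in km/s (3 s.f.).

r_p = 58230 + 33320 = 91550 km = 9.1550×10⁷ m.
r_a = 58230 + 324300 = 382530 km = 3.8253×10⁸ m.
r = 58230 + 136600 = 1.9483×10⁵ km = 1.948×10⁸ m.
Semi-major axis a = (r_p + r_a)/2 = 2.3704×10⁵ km = 2.370×10⁸ m.
Vis-viva: v² = μ(2/r − 1/a) = 3.793×10¹⁶ × (1.027×10⁻⁸ − 4.219×10⁻⁹) = 2.293×10⁸ m²/s².
v = 15140 m/s = 15.14 km/s.

v ≈ 15.1 km/s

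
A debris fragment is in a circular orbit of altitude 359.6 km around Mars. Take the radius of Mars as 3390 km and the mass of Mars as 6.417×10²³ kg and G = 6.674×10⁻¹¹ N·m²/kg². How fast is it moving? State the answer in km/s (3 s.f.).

μ = GM = 6.674×10⁻¹¹ × 6.417×10²³ = 4.283×10¹³ m³/s².
r = 3390 + 359.6 = 3749.6 km = 3.7496×10⁶ m.
For a circular orbit v = √(μ/r) = √(4.283×10¹³ / 3.750×10⁶) = √(1.142×10⁷) = 3380 m/s.
That is 3.380 km/s.

v ≈ 3.38 km/s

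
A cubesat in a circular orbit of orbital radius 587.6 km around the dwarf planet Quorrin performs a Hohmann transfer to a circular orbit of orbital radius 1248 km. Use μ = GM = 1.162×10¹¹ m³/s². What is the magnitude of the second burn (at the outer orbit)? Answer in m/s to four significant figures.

r₁ = 587.6 km = 5.876×10⁵ m.
r₂ = 1248 km = 1.248×10⁶ m.
Transfer ellipse a_t = (r₁ + r₂)/2 = 9.178×10⁵ m.
At r₁: circular v_c1 = √(μ/r₁) = 444.7 m/s; transfer-periapsis v_p = √[μ(2/r₁ − 1/a_t)] = 518.6 m/s.
At r₂: circular v_c2 = √(μ/r₂) = 305.1 m/s; transfer-apoapsis v_a = √[μ(2/r₂ − 1/a_t)] = 244.2 m/s.
Δv₂ = v_c2 − v_a = 60.98 m/s.

Δv ≈ 60.98 m/s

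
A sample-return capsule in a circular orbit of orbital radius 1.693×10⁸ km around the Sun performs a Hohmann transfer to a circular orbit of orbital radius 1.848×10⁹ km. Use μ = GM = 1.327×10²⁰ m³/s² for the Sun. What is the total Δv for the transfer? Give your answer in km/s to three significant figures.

Δv_total ≈ 14.9 km/s

r₁ = 1.693×10⁸ km = 1.693×10¹¹ m.
r₂ = 1.848×10⁹ km = 1.848×10¹² m.
Transfer ellipse a_t = (r₁ + r₂)/2 = 1.009×10¹² m.
At r₁: circular v_c1 = √(μ/r₁) = 28000 m/s; transfer-perihelion v_p = √[μ(2/r₁ − 1/a_t)] = 37900 m/s.
Δv₁ = v_p − v_c1 = 9899 m/s.
At r₂: circular v_c2 = √(μ/r₂) = 8474 m/s; transfer-aphelion v_a = √[μ(2/r₂ − 1/a_t)] = 3472 m/s.
Δv₂ = v_c2 − v_a = 5002 m/s.
Total Δv = Δv₁ + Δv₂ = 14900 m/s = 14.90 km/s.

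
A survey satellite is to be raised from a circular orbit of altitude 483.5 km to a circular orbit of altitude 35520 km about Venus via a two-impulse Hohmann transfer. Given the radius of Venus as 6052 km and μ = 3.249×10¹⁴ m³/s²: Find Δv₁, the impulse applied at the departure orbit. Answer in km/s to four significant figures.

r₁ = 6052 + 483.5 = 6535.5 km = 6.5355×10⁶ m.
r₂ = 6052 + 35520 = 41572 km = 4.1572×10⁷ m.
Transfer ellipse a_t = (r₁ + r₂)/2 = 2.405×10⁷ m.
At r₁: circular v_c1 = √(μ/r₁) = 7051 m/s; transfer-periapsis v_p = √[μ(2/r₁ − 1/a_t)] = 9269 m/s.
Δv₁ = v_p − v_c1 = 2218 m/s.
= 2.218 km/s.

Δv ≈ 2.218 km/s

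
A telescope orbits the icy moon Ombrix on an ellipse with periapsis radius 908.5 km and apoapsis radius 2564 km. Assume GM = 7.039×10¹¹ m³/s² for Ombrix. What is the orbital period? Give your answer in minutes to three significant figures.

T ≈ 286 minutes

Semi-major axis a = (r_p + r_a)/2 = (908.50 + 2564.0)/2 = 1736.2 km = 1.736×10⁶ m.
By Kepler's third law T = 2π√(a³/μ) = 2π × 2.727×10³ = 1.713×10⁴ s.
= 285.6 minutes.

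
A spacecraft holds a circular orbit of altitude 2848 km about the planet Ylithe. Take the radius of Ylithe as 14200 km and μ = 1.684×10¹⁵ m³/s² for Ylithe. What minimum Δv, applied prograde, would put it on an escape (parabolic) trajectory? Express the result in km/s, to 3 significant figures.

Δv ≈ 4.12 km/s

r = 14200 + 2848 = 17048 km = 1.7048×10⁷ m.
Circular speed v_c = √(μ/r) = 9939 m/s.
Escape speed v_esc = √(2μ/r) = √2 × v_c = 14060 m/s.
Δv = v_esc − v_c = 4117 m/s = 4.117 km/s.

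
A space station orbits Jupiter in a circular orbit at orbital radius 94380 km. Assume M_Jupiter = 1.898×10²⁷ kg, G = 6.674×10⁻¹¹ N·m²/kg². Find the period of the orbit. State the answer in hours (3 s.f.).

T ≈ 4.50 hours

μ = GM = 6.674×10⁻¹¹ × 1.898×10²⁷ = 1.267×10¹⁷ m³/s².
r = 94380 km = 9.438×10⁷ m.
Kepler's third law: T = 2π√(r³/μ) = 2π√((9.438×10⁷)³ / 1.267×10¹⁷).
r³/μ = 6.637×10⁶ s², so T = 2π × 2.576×10³ = 1.619×10⁴ s.
Converting: 1.619×10⁴ s ÷ 3600 = 4.496 hours.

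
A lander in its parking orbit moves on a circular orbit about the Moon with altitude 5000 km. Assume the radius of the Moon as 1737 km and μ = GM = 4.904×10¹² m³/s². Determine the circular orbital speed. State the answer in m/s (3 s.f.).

v ≈ 853 m/s

r = 1737 + 5000 = 6737.0 km = 6.7370×10⁶ m.
For a circular orbit v = √(μ/r) = √(4.904×10¹² / 6.737×10⁶) = √(7.279×10⁵) = 853.2 m/s.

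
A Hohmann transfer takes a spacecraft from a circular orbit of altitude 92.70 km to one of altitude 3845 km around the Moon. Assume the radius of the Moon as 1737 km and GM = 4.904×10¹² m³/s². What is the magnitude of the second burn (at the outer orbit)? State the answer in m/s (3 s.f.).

Δv ≈ 279 m/s

r₁ = 1737 + 92.70 = 1829.7 km = 1.8297×10⁶ m.
r₂ = 1737 + 3845 = 5582.0 km = 5.5820×10⁶ m.
Transfer ellipse a_t = (r₁ + r₂)/2 = 3.706×10⁶ m.
At r₁: circular v_c1 = √(μ/r₁) = 1637 m/s; transfer-perilune v_p = √[μ(2/r₁ − 1/a_t)] = 2009 m/s.
At r₂: circular v_c2 = √(μ/r₂) = 937.3 m/s; transfer-apolune v_a = √[μ(2/r₂ − 1/a_t)] = 658.6 m/s.
Δv₂ = v_c2 − v_a = 278.7 m/s.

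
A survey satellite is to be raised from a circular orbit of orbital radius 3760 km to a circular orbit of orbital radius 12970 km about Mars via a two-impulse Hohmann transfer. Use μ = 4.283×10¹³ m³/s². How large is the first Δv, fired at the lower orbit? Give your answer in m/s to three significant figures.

r₁ = 3760 km = 3.760×10⁶ m.
r₂ = 12970 km = 1.297×10⁷ m.
Transfer ellipse a_t = (r₁ + r₂)/2 = 8.365×10⁶ m.
At r₁: circular v_c1 = √(μ/r₁) = 3375 m/s; transfer-periapsis v_p = √[μ(2/r₁ − 1/a_t)] = 4203 m/s.
Δv₁ = v_p − v_c1 = 827.5 m/s.

Δv ≈ 828 m/s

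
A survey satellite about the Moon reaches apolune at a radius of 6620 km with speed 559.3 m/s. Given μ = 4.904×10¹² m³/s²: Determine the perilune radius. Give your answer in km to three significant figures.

perilune radius ≈ 1770 km

r_a = 6.620×10⁶ m.
Specific energy ε = v²/2 − μ/r = -5.844×10⁵ J/kg, so a = −μ/(2ε) = 4.196×10⁶ m.
The apsides satisfy r_p + r_a = 2a, so the perilune radius is 2a − r_a = 1.772×10⁶ m = 1771.8 km.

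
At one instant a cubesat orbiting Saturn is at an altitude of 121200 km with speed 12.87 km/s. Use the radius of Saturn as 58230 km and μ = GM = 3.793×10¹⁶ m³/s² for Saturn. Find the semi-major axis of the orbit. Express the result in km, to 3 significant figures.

r = 58230 + 121200 = 1.7943×10⁵ km = 1.794×10⁸ m.
Specific orbital energy ε = v²/2 − μ/r = (12870)²/2 − 3.793×10¹⁶/1.794×10⁸ = -1.286×10⁸ J/kg.
Since ε = −μ/(2a), a = −μ/(2ε) = 1.475×10⁸ m = 1.4750×10⁵ km.

a ≈ 1.48×10⁵ km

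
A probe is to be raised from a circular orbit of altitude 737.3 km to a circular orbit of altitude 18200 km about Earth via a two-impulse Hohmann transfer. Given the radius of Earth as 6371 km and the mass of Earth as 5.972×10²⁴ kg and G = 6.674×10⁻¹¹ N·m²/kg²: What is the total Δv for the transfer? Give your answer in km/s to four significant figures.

μ = GM = 6.674×10⁻¹¹ × 5.972×10²⁴ = 3.986×10¹⁴ m³/s².
r₁ = 6371 + 737.3 = 7108.3 km = 7.1083×10⁶ m.
r₂ = 6371 + 18200 = 24571 km = 2.4571×10⁷ m.
Transfer ellipse a_t = (r₁ + r₂)/2 = 1.584×10⁷ m.
At r₁: circular v_c1 = √(μ/r₁) = 7488 m/s; transfer-perigee v_p = √[μ(2/r₁ − 1/a_t)] = 9326 m/s.
Δv₁ = v_p − v_c1 = 1838 m/s.
At r₂: circular v_c2 = √(μ/r₂) = 4028 m/s; transfer-apogee v_a = √[μ(2/r₂ − 1/a_t)] = 2698 m/s.
Δv₂ = v_c2 − v_a = 1329 m/s.
Total Δv = Δv₁ + Δv₂ = 3168 m/s = 3.168 km/s.

Δv_total ≈ 3.168 km/s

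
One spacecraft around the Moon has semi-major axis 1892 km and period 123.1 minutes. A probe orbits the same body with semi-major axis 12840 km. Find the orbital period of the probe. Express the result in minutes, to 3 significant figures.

T₂ ≈ 2180 minutes

Kepler's third law: T² ∝ a³, so T₂ = T₁ (a₂/a₁)^(3/2).
a₂/a₁ = 6.786, (a₂/a₁)^(3/2) = 17.68.
T₂ = 123.1 × 17.68 = 2176 minutes.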